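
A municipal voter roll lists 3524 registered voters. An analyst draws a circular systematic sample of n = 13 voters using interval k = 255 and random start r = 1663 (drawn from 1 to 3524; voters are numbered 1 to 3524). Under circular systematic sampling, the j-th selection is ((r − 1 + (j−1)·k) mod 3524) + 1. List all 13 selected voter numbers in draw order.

Selection 1: 1663
Selection 2: 1663 + 255 = 1918
Selection 3: 1918 + 255 = 2173
Selection 4: 2173 + 255 = 2428
Selection 5: 2428 + 255 = 2683
Selection 6: 2683 + 255 = 2938
Selection 7: 2938 + 255 = 3193
Selection 8: 3193 + 255 = 3448
Selection 9: 3448 + 255 = 3703 → 3703 − 3524 = 179
Selection 10: 179 + 255 = 434
Selection 11: 434 + 255 = 689
Selection 12: 689 + 255 = 944
Selection 13: 944 + 255 = 1199

1663, 1918, 2173, 2428, 2683, 2938, 3193, 3448, 179, 434, 689, 944, 1199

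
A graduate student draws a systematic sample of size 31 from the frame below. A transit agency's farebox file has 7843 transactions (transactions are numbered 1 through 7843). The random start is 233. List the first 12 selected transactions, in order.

k = N/n = 7843/31 = 253
transaction 1: 233
transaction 2: 233 + 253 = 486
transaction 3: 486 + 253 = 739
transaction 4: 739 + 253 = 992
transaction 5: 992 + 253 = 1245
transaction 6: 1245 + 253 = 1498
transaction 7: 1498 + 253 = 1751
transaction 8: 1751 + 253 = 2004
transaction 9: 2004 + 253 = 2257
transaction 10: 2257 + 253 = 2510
transaction 11: 2510 + 253 = 2763
transaction 12: 2763 + 253 = 3016

233, 486, 739, 992, 1245, 1498, 1751, 2004, 2257, 2510, 2763, 3016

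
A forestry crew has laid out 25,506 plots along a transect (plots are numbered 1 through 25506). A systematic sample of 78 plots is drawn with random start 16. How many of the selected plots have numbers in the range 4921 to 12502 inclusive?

k = 25506/78 = 327
First selection ≥ 4921: 16 + ⌈(4921−16)/327⌉·327 = 16 + 15×327 = 4921
Last selection ≤ 12502: 16 + ⌊(12502−16)/327⌋·327 = 16 + 38×327 = 12442
Count = 38 − 15 + 1 = 24

24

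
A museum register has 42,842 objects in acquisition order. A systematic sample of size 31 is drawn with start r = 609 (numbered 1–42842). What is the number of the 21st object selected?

k = 42842/31 = 1382
21st selection = r + (21−1)·k = 609 + 20×1382 = 609 + 27640 = 28249

28249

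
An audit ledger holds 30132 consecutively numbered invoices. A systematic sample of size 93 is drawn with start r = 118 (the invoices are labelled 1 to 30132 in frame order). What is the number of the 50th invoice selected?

15994

k = 30132/93 = 324
50th selection = r + (50−1)·k = 118 + 49×324 = 118 + 15876 = 15994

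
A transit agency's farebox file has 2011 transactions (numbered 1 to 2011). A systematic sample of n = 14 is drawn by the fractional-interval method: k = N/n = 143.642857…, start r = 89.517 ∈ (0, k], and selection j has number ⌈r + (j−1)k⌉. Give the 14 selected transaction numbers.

90, 234, 377, 521, 665, 808, 952, 1096, 1239, 1383, 1526, 1670, 1814, 1957

j=1: r + 0k = 89.517 → ⌈·⌉ = 90
j=2: r + 1k = 233.159857… → ⌈·⌉ = 234
j=3: r + 2k = 376.802714… → ⌈·⌉ = 377
j=4: r + 3k = 520.445571… → ⌈·⌉ = 521
j=5: r + 4k = 664.088428… → ⌈·⌉ = 665
j=6: r + 5k = 807.731285… → ⌈·⌉ = 808
j=7: r + 6k = 951.374142… → ⌈·⌉ = 952
j=8: r + 7k = 1095.017 → ⌈·⌉ = 1096
j=9: r + 8k = 1238.659857… → ⌈·⌉ = 1239
j=10: r + 9k = 1382.302714… → ⌈·⌉ = 1383
j=11: r + 10k = 1525.945571… → ⌈·⌉ = 1526
j=12: r + 11k = 1669.588428… → ⌈·⌉ = 1670
j=13: r + 12k = 1813.231285… → ⌈·⌉ = 1814
j=14: r + 13k = 1956.874142… → ⌈·⌉ = 1957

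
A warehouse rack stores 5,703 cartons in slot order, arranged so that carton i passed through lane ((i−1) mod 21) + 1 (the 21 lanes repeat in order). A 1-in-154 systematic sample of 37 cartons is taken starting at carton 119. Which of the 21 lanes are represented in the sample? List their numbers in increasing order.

Consecutive selections differ by k = 154, so their lane numbers differ by 154 mod 21 = 7.
gcd(154, 21) = 7, so the sample visits 21/7 = 3 distinct residues mod 21.
Start 119 is lane 14; the lanes hit are 7, 14, 21.

7, 14, 21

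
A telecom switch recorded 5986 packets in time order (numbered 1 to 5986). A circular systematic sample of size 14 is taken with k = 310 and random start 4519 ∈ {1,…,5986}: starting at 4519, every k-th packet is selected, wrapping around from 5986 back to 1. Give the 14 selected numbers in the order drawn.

4519, 4829, 5139, 5449, 5759, 83, 393, 703, 1013, 1323, 1633, 1943, 2253, 2563

Selection 1: 4519
Selection 2: 4519 + 310 = 4829
Selection 3: 4829 + 310 = 5139
Selection 4: 5139 + 310 = 5449
Selection 5: 5449 + 310 = 5759
Selection 6: 5759 + 310 = 6069 → 6069 − 5986 = 83
Selection 7: 83 + 310 = 393
Selection 8: 393 + 310 = 703
Selection 9: 703 + 310 = 1013
Selection 10: 1013 + 310 = 1323
Selection 11: 1323 + 310 = 1633
Selection 12: 1633 + 310 = 1943
Selection 13: 1943 + 310 = 2253
Selection 14: 2253 + 310 = 2563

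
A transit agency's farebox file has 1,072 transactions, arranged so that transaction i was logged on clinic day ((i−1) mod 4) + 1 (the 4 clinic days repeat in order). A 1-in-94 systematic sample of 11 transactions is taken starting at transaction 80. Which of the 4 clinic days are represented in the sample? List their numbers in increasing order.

Consecutive selections differ by k = 94, so their clinic day numbers differ by 94 mod 4 = 2.
gcd(94, 4) = 2, so the sample visits 4/2 = 2 distinct residues mod 4.
Start 80 is clinic day 4; the clinic days hit are 2, 4.

2, 4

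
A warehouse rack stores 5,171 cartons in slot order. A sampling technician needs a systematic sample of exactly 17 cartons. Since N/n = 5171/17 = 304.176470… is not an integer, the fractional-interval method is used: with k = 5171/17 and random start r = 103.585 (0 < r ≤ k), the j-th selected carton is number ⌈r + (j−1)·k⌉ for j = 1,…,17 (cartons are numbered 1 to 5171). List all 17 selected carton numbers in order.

104, 408, 712, 1017, 1321, 1625, 1929, 2233, 2537, 2842, 3146, 3450, 3754, 4058, 4363, 4667, 4971

j=1: r + 0k = 103.585 → ⌈·⌉ = 104
j=2: r + 1k = 407.761470… → ⌈·⌉ = 408
j=3: r + 2k = 711.937941… → ⌈·⌉ = 712
j=4: r + 3k = 1016.114411… → ⌈·⌉ = 1017
j=5: r + 4k = 1320.290882… → ⌈·⌉ = 1321
j=6: r + 5k = 1624.467352… → ⌈·⌉ = 1625
j=7: r + 6k = 1928.643823… → ⌈·⌉ = 1929
j=8: r + 7k = 2232.820294… → ⌈·⌉ = 2233
j=9: r + 8k = 2536.996764… → ⌈·⌉ = 2537
j=10: r + 9k = 2841.173235… → ⌈·⌉ = 2842
j=11: r + 10k = 3145.349705… → ⌈·⌉ = 3146
j=12: r + 11k = 3449.526176… → ⌈·⌉ = 3450
j=13: r + 12k = 3753.702647… → ⌈·⌉ = 3754
j=14: r + 13k = 4057.879117… → ⌈·⌉ = 4058
j=15: r + 14k = 4362.055588… → ⌈·⌉ = 4363
j=16: r + 15k = 4666.232058… → ⌈·⌉ = 4667
j=17: r + 16k = 4970.408529… → ⌈·⌉ = 4971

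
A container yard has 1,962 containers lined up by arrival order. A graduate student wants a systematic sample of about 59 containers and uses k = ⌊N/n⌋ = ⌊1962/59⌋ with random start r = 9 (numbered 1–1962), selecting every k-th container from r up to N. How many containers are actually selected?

60

k = ⌊1962/59⌋ = 33
Achieved size = ⌊(1962 − 9)/33⌋ + 1 = ⌊1953/33⌋ + 1 = 59 + 1 = 60
(last selection: 9 + 59×33 = 1956 ≤ 1962; next would be 1989 > 1962)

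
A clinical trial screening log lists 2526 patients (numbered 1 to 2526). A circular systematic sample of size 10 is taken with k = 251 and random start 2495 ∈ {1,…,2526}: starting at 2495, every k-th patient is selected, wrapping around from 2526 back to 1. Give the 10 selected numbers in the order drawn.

2495, 220, 471, 722, 973, 1224, 1475, 1726, 1977, 2228

Selection 1: 2495
Selection 2: 2495 + 251 = 2746 → 2746 − 2526 = 220
Selection 3: 220 + 251 = 471
Selection 4: 471 + 251 = 722
Selection 5: 722 + 251 = 973
Selection 6: 973 + 251 = 1224
Selection 7: 1224 + 251 = 1475
Selection 8: 1475 + 251 = 1726
Selection 9: 1726 + 251 = 1977
Selection 10: 1977 + 251 = 2228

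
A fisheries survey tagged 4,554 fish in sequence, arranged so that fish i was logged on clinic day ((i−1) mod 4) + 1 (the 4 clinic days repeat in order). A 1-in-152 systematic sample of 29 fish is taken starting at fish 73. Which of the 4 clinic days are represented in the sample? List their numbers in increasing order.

Consecutive selections differ by k = 152, so their clinic day numbers differ by 152 mod 4 = 0.
gcd(152, 4) = 4, so the sample visits 4/4 = 1 distinct residues mod 4.
Start 73 is clinic day 1; the clinic days hit are 1.

1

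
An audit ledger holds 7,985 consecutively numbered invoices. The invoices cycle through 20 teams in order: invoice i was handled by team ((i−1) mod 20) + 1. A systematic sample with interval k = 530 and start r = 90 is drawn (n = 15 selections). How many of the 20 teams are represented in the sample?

2

Consecutive selections differ by k = 530, so their team numbers differ by 530 mod 20 = 10.
gcd(530, 20) = 10, so the sample visits 20/10 = 2 distinct residues mod 20.
Start 90 is team 10; the teams hit are 10, 20.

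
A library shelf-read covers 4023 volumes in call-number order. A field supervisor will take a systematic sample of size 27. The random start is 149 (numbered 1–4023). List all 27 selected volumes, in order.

k = N/n = 4023/27 = 149
volume 1: 149
volume 2: 149 + 149 = 298
volume 3: 298 + 149 = 447
volume 4: 447 + 149 = 596
volume 5: 596 + 149 = 745
volume 6: 745 + 149 = 894
volume 7: 894 + 149 = 1043
volume 8: 1043 + 149 = 1192
volume 9: 1192 + 149 = 1341
volume 10: 1341 + 149 = 1490
volume 11: 1490 + 149 = 1639
volume 12: 1639 + 149 = 1788
volume 13: 1788 + 149 = 1937
volume 14: 1937 + 149 = 2086
volume 15: 2086 + 149 = 2235
volume 16: 2235 + 149 = 2384
volume 17: 2384 + 149 = 2533
volume 18: 2533 + 149 = 2682
volume 19: 2682 + 149 = 2831
volume 20: 2831 + 149 = 2980
volume 21: 2980 + 149 = 3129
volume 22: 3129 + 149 = 3278
volume 23: 3278 + 149 = 3427
volume 24: 3427 + 149 = 3576
volume 25: 3576 + 149 = 3725
volume 26: 3725 + 149 = 3874
volume 27: 3874 + 149 = 4023

149, 298, 447, 596, 745, 894, 1043, 1192, 1341, 1490, 1639, 1788, 1937, 2086, 2235, 2384, 2533, 2682, 2831, 2980, 3129, 3278, 3427, 3576, 3725, 3874, 4023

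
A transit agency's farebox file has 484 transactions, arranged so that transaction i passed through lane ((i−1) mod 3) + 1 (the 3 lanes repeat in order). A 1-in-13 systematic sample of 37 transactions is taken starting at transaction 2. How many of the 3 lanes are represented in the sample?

3

Consecutive selections differ by k = 13, so their lane numbers differ by 13 mod 3 = 1.
gcd(13, 3) = 1, so the sample visits 3/1 = 3 distinct residues mod 3.
Start 2 is lane 2; the lanes hit are 1, 2, 3.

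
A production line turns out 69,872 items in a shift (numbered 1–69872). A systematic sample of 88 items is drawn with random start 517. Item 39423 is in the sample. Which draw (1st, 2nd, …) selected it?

k = 69872/88 = 794
position = (39423 − 517)/794 + 1 = 38906/794 + 1 = 49 + 1 = 50

50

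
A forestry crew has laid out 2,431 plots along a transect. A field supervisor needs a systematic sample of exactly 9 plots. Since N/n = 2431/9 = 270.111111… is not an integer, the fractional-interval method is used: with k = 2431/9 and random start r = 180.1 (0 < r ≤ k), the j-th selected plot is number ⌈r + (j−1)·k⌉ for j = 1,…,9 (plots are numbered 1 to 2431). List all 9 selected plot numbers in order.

j=1: r + 0k = 180.1 → ⌈·⌉ = 181
j=2: r + 1k = 450.211111… → ⌈·⌉ = 451
j=3: r + 2k = 720.322222… → ⌈·⌉ = 721
j=4: r + 3k = 990.433333… → ⌈·⌉ = 991
j=5: r + 4k = 1260.544444… → ⌈·⌉ = 1261
j=6: r + 5k = 1530.655555… → ⌈·⌉ = 1531
j=7: r + 6k = 1800.766666… → ⌈·⌉ = 1801
j=8: r + 7k = 2070.877777… → ⌈·⌉ = 2071
j=9: r + 8k = 2340.988888… → ⌈·⌉ = 2341

181, 451, 721, 991, 1261, 1531, 1801, 2071, 2341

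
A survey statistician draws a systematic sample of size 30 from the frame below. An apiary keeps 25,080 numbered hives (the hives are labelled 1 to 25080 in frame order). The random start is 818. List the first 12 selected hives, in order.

k = N/n = 25080/30 = 836
hive 1: 818
hive 2: 818 + 836 = 1654
hive 3: 1654 + 836 = 2490
hive 4: 2490 + 836 = 3326
hive 5: 3326 + 836 = 4162
hive 6: 4162 + 836 = 4998
hive 7: 4998 + 836 = 5834
hive 8: 5834 + 836 = 6670
hive 9: 6670 + 836 = 7506
hive 10: 7506 + 836 = 8342
hive 11: 8342 + 836 = 9178
hive 12: 9178 + 836 = 10014

818, 1654, 2490, 3326, 4162, 4998, 5834, 6670, 7506, 8342, 9178, 10014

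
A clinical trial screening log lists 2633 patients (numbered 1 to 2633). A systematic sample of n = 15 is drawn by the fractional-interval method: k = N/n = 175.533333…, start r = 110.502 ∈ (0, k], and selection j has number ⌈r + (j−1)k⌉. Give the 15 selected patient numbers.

j=1: r + 0k = 110.502 → ⌈·⌉ = 111
j=2: r + 1k = 286.035333… → ⌈·⌉ = 287
j=3: r + 2k = 461.568666… → ⌈·⌉ = 462
j=4: r + 3k = 637.102 → ⌈·⌉ = 638
j=5: r + 4k = 812.635333… → ⌈·⌉ = 813
j=6: r + 5k = 988.168666… → ⌈·⌉ = 989
j=7: r + 6k = 1163.702 → ⌈·⌉ = 1164
j=8: r + 7k = 1339.235333… → ⌈·⌉ = 1340
j=9: r + 8k = 1514.768666… → ⌈·⌉ = 1515
j=10: r + 9k = 1690.302 → ⌈·⌉ = 1691
j=11: r + 10k = 1865.835333… → ⌈·⌉ = 1866
j=12: r + 11k = 2041.368666… → ⌈·⌉ = 2042
j=13: r + 12k = 2216.902 → ⌈·⌉ = 2217
j=14: r + 13k = 2392.435333… → ⌈·⌉ = 2393
j=15: r + 14k = 2567.968666… → ⌈·⌉ = 2568

111, 287, 462, 638, 813, 989, 1164, 1340, 1515, 1691, 1866, 2042, 2217, 2393, 2568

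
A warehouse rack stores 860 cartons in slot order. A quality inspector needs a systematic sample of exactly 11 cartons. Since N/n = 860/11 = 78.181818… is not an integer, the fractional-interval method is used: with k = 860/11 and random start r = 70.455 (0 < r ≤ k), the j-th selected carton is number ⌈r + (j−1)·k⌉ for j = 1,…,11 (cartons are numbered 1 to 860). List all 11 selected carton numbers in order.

j=1: r + 0k = 70.455 → ⌈·⌉ = 71
j=2: r + 1k = 148.636818… → ⌈·⌉ = 149
j=3: r + 2k = 226.818636… → ⌈·⌉ = 227
j=4: r + 3k = 305.000454… → ⌈·⌉ = 306
j=5: r + 4k = 383.182272… → ⌈·⌉ = 384
j=6: r + 5k = 461.364090… → ⌈·⌉ = 462
j=7: r + 6k = 539.545909… → ⌈·⌉ = 540
j=8: r + 7k = 617.727727… → ⌈·⌉ = 618
j=9: r + 8k = 695.909545… → ⌈·⌉ = 696
j=10: r + 9k = 774.091363… → ⌈·⌉ = 775
j=11: r + 10k = 852.273181… → ⌈·⌉ = 853

71, 149, 227, 306, 384, 462, 540, 618, 696, 775, 853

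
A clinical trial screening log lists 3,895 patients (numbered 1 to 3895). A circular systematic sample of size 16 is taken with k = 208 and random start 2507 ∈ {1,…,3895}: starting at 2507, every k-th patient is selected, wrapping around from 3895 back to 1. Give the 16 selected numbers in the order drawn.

2507, 2715, 2923, 3131, 3339, 3547, 3755, 68, 276, 484, 692, 900, 1108, 1316, 1524, 1732

Selection 1: 2507
Selection 2: 2507 + 208 = 2715
Selection 3: 2715 + 208 = 2923
Selection 4: 2923 + 208 = 3131
Selection 5: 3131 + 208 = 3339
Selection 6: 3339 + 208 = 3547
Selection 7: 3547 + 208 = 3755
Selection 8: 3755 + 208 = 3963 → 3963 − 3895 = 68
Selection 9: 68 + 208 = 276
Selection 10: 276 + 208 = 484
Selection 11: 484 + 208 = 692
Selection 12: 692 + 208 = 900
Selection 13: 900 + 208 = 1108
Selection 14: 1108 + 208 = 1316
Selection 15: 1316 + 208 = 1524
Selection 16: 1524 + 208 = 1732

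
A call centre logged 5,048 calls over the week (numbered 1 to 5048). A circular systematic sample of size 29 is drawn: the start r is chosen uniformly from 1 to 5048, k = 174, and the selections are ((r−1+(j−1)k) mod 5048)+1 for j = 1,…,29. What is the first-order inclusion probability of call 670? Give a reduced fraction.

For each position j, as r ranges over 1…5048 the j-th selection hits every call exactly once, so call 670 is selected for exactly 29 of the 5048 starts.
Inclusion probability = 29/5048.

29/5048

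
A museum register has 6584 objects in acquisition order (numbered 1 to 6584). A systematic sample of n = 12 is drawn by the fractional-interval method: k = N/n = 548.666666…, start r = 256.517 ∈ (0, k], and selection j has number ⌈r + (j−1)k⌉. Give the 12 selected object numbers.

j=1: r + 0k = 256.517 → ⌈·⌉ = 257
j=2: r + 1k = 805.183666… → ⌈·⌉ = 806
j=3: r + 2k = 1353.850333… → ⌈·⌉ = 1354
j=4: r + 3k = 1902.517 → ⌈·⌉ = 1903
j=5: r + 4k = 2451.183666… → ⌈·⌉ = 2452
j=6: r + 5k = 2999.850333… → ⌈·⌉ = 3000
j=7: r + 6k = 3548.517 → ⌈·⌉ = 3549
j=8: r + 7k = 4097.183666… → ⌈·⌉ = 4098
j=9: r + 8k = 4645.850333… → ⌈·⌉ = 4646
j=10: r + 9k = 5194.517 → ⌈·⌉ = 5195
j=11: r + 10k = 5743.183666… → ⌈·⌉ = 5744
j=12: r + 11k = 6291.850333… → ⌈·⌉ = 6292

257, 806, 1354, 1903, 2452, 3000, 3549, 4098, 4646, 5195, 5744, 6292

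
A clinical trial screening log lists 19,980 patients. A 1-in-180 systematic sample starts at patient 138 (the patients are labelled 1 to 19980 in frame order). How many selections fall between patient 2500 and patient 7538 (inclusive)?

28

k = 180
First selection ≥ 2500: 138 + ⌈(2500−138)/180⌉·180 = 138 + 14×180 = 2658
Last selection ≤ 7538: 138 + ⌊(7538−138)/180⌋·180 = 138 + 41×180 = 7518
Count = 41 − 14 + 1 = 28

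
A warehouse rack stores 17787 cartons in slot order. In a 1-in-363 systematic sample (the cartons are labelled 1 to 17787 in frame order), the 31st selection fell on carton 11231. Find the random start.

k = 363
r = 11231 − (31−1)×363 = 11231 − 10890 = 341

341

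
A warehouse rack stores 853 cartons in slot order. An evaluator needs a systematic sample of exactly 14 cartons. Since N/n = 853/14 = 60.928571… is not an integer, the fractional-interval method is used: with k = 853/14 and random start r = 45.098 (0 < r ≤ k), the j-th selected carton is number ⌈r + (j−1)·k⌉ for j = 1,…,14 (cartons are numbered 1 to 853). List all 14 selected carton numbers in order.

46, 107, 167, 228, 289, 350, 411, 472, 533, 594, 655, 716, 777, 838

j=1: r + 0k = 45.098 → ⌈·⌉ = 46
j=2: r + 1k = 106.026571… → ⌈·⌉ = 107
j=3: r + 2k = 166.955142… → ⌈·⌉ = 167
j=4: r + 3k = 227.883714… → ⌈·⌉ = 228
j=5: r + 4k = 288.812285… → ⌈·⌉ = 289
j=6: r + 5k = 349.740857… → ⌈·⌉ = 350
j=7: r + 6k = 410.669428… → ⌈·⌉ = 411
j=8: r + 7k = 471.598 → ⌈·⌉ = 472
j=9: r + 8k = 532.526571… → ⌈·⌉ = 533
j=10: r + 9k = 593.455142… → ⌈·⌉ = 594
j=11: r + 10k = 654.383714… → ⌈·⌉ = 655
j=12: r + 11k = 715.312285… → ⌈·⌉ = 716
j=13: r + 12k = 776.240857… → ⌈·⌉ = 777
j=14: r + 13k = 837.169428… → ⌈·⌉ = 838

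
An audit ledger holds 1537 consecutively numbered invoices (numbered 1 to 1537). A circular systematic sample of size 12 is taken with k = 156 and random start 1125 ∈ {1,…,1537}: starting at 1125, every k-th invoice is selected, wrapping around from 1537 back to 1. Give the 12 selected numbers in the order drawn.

Selection 1: 1125
Selection 2: 1125 + 156 = 1281
Selection 3: 1281 + 156 = 1437
Selection 4: 1437 + 156 = 1593 → 1593 − 1537 = 56
Selection 5: 56 + 156 = 212
Selection 6: 212 + 156 = 368
Selection 7: 368 + 156 = 524
Selection 8: 524 + 156 = 680
Selection 9: 680 + 156 = 836
Selection 10: 836 + 156 = 992
Selection 11: 992 + 156 = 1148
Selection 12: 1148 + 156 = 1304

1125, 1281, 1437, 56, 212, 368, 524, 680, 836, 992, 1148, 1304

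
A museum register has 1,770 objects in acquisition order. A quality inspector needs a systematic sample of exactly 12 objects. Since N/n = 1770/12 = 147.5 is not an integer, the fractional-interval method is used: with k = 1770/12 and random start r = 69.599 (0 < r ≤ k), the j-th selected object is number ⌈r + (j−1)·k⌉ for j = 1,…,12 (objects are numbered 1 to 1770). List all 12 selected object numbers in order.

j=1: r + 0k = 69.599 → ⌈·⌉ = 70
j=2: r + 1k = 217.099 → ⌈·⌉ = 218
j=3: r + 2k = 364.599 → ⌈·⌉ = 365
j=4: r + 3k = 512.099 → ⌈·⌉ = 513
j=5: r + 4k = 659.599 → ⌈·⌉ = 660
j=6: r + 5k = 807.099 → ⌈·⌉ = 808
j=7: r + 6k = 954.599 → ⌈·⌉ = 955
j=8: r + 7k = 1102.099 → ⌈·⌉ = 1103
j=9: r + 8k = 1249.599 → ⌈·⌉ = 1250
j=10: r + 9k = 1397.099 → ⌈·⌉ = 1398
j=11: r + 10k = 1544.599 → ⌈·⌉ = 1545
j=12: r + 11k = 1692.099 → ⌈·⌉ = 1693

70, 218, 365, 513, 660, 808, 955, 1103, 1250, 1398, 1545, 1693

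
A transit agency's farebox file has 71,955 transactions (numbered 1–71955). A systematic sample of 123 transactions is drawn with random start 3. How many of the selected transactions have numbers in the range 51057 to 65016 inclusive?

k = 71955/123 = 585
First selection ≥ 51057: 3 + ⌈(51057−3)/585⌉·585 = 3 + 88×585 = 51483
Last selection ≤ 65016: 3 + ⌊(65016−3)/585⌋·585 = 3 + 111×585 = 64938
Count = 111 − 88 + 1 = 24

24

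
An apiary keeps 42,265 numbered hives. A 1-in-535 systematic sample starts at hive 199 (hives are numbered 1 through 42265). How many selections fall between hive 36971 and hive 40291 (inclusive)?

6

k = 535
First selection ≥ 36971: 199 + ⌈(36971−199)/535⌉·535 = 199 + 69×535 = 37114
Last selection ≤ 40291: 199 + ⌊(40291−199)/535⌋·535 = 199 + 74×535 = 39789
Count = 74 − 69 + 1 = 6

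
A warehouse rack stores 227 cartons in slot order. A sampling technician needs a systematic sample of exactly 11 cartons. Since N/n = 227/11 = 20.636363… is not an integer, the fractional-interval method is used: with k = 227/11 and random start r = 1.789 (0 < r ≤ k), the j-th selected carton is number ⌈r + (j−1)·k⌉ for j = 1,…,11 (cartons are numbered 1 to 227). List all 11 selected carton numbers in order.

2, 23, 44, 64, 85, 105, 126, 147, 167, 188, 209

j=1: r + 0k = 1.789 → ⌈·⌉ = 2
j=2: r + 1k = 22.425363… → ⌈·⌉ = 23
j=3: r + 2k = 43.061727… → ⌈·⌉ = 44
j=4: r + 3k = 63.698090… → ⌈·⌉ = 64
j=5: r + 4k = 84.334454… → ⌈·⌉ = 85
j=6: r + 5k = 104.970818… → ⌈·⌉ = 105
j=7: r + 6k = 125.607181… → ⌈·⌉ = 126
j=8: r + 7k = 146.243545… → ⌈·⌉ = 147
j=9: r + 8k = 166.879909… → ⌈·⌉ = 167
j=10: r + 9k = 187.516272… → ⌈·⌉ = 188
j=11: r + 10k = 208.152636… → ⌈·⌉ = 209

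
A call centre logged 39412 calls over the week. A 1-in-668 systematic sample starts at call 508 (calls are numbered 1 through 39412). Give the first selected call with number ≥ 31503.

31904

k = 668
Steps past start: ⌈(31503 − 508)/668⌉ = ⌈30995/668⌉ = 47
Selected call: 508 + 47×668 = 31904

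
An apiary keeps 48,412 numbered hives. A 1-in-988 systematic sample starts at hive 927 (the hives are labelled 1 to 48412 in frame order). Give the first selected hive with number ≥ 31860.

k = 988
Steps past start: ⌈(31860 − 927)/988⌉ = ⌈30933/988⌉ = 32
Selected hive: 927 + 32×988 = 32543

32543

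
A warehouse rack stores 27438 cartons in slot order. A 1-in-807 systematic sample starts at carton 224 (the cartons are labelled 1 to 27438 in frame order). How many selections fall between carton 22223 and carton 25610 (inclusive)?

4

k = 807
First selection ≥ 22223: 224 + ⌈(22223−224)/807⌉·807 = 224 + 28×807 = 22820
Last selection ≤ 25610: 224 + ⌊(25610−224)/807⌋·807 = 224 + 31×807 = 25241
Count = 31 − 28 + 1 = 4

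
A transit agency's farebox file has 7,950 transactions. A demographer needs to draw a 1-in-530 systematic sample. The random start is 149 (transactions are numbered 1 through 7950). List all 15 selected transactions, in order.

149, 679, 1209, 1739, 2269, 2799, 3329, 3859, 4389, 4919, 5449, 5979, 6509, 7039, 7569

transaction 1: 149
transaction 2: 149 + 530 = 679
transaction 3: 679 + 530 = 1209
transaction 4: 1209 + 530 = 1739
transaction 5: 1739 + 530 = 2269
transaction 6: 2269 + 530 = 2799
transaction 7: 2799 + 530 = 3329
transaction 8: 3329 + 530 = 3859
transaction 9: 3859 + 530 = 4389
transaction 10: 4389 + 530 = 4919
transaction 11: 4919 + 530 = 5449
transaction 12: 5449 + 530 = 5979
transaction 13: 5979 + 530 = 6509
transaction 14: 6509 + 530 = 7039
transaction 15: 7039 + 530 = 7569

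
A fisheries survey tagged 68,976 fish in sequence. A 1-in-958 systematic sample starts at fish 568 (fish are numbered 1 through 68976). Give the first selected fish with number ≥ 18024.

k = 958
Steps past start: ⌈(18024 − 568)/958⌉ = ⌈17456/958⌉ = 19
Selected fish: 568 + 19×958 = 18770

18770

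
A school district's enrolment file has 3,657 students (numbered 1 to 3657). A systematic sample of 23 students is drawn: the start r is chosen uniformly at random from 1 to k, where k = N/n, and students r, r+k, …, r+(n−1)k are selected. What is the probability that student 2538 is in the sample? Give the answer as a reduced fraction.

1/159

k = 3657/23 = 159.
Student 2538 is selected iff r ≡ 2538 (mod 159); exactly one such r in {1,…,159}.
Inclusion probability = 1/159.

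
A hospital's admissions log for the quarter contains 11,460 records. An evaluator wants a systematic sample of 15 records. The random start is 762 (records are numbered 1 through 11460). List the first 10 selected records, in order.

k = N/n = 11460/15 = 764
record 1: 762
record 2: 762 + 764 = 1526
record 3: 1526 + 764 = 2290
record 4: 2290 + 764 = 3054
record 5: 3054 + 764 = 3818
record 6: 3818 + 764 = 4582
record 7: 4582 + 764 = 5346
record 8: 5346 + 764 = 6110
record 9: 6110 + 764 = 6874
record 10: 6874 + 764 = 7638

762, 1526, 2290, 3054, 3818, 4582, 5346, 6110, 6874, 7638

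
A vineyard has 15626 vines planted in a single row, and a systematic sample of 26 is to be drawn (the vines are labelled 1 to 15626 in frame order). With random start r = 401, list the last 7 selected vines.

k = N/n = 15626/26 = 601
20th selection = 401 + 19×601 = 11820
21st: 11820 + 601 = 12421
22nd: 12421 + 601 = 13022
23rd: 13022 + 601 = 13623
24th: 13623 + 601 = 14224
25th: 14224 + 601 = 14825
26th: 14825 + 601 = 15426

11820, 12421, 13022, 13623, 14224, 14825, 15426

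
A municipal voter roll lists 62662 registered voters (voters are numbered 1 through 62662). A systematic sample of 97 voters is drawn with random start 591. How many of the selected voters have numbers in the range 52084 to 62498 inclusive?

k = 62662/97 = 646
First selection ≥ 52084: 591 + ⌈(52084−591)/646⌉·646 = 591 + 80×646 = 52271
Last selection ≤ 62498: 591 + ⌊(62498−591)/646⌋·646 = 591 + 95×646 = 61961
Count = 95 − 80 + 1 = 16

16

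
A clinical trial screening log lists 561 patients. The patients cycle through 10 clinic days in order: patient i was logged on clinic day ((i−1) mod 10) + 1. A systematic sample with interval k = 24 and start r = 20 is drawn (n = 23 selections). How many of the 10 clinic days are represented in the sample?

5

Consecutive selections differ by k = 24, so their clinic day numbers differ by 24 mod 10 = 4.
gcd(24, 10) = 2, so the sample visits 10/2 = 5 distinct residues mod 10.
Start 20 is clinic day 10; the clinic days hit are 2, 4, 6, 8, 10.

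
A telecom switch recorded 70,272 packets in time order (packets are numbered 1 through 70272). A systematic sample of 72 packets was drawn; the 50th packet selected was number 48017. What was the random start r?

193

k = 70272/72 = 976
r = 48017 − (50−1)×976 = 48017 − 47824 = 193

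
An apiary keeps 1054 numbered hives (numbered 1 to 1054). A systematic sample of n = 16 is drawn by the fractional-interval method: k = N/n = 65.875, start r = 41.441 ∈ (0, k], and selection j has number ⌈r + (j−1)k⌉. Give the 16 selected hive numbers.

42, 108, 174, 240, 305, 371, 437, 503, 569, 635, 701, 767, 832, 898, 964, 1030

j=1: r + 0k = 41.441 → ⌈·⌉ = 42
j=2: r + 1k = 107.316 → ⌈·⌉ = 108
j=3: r + 2k = 173.191 → ⌈·⌉ = 174
j=4: r + 3k = 239.066 → ⌈·⌉ = 240
j=5: r + 4k = 304.941 → ⌈·⌉ = 305
j=6: r + 5k = 370.816 → ⌈·⌉ = 371
j=7: r + 6k = 436.691 → ⌈·⌉ = 437
j=8: r + 7k = 502.566 → ⌈·⌉ = 503
j=9: r + 8k = 568.441 → ⌈·⌉ = 569
j=10: r + 9k = 634.316 → ⌈·⌉ = 635
j=11: r + 10k = 700.191 → ⌈·⌉ = 701
j=12: r + 11k = 766.066 → ⌈·⌉ = 767
j=13: r + 12k = 831.941 → ⌈·⌉ = 832
j=14: r + 13k = 897.816 → ⌈·⌉ = 898
j=15: r + 14k = 963.691 → ⌈·⌉ = 964
j=16: r + 15k = 1029.566 → ⌈·⌉ = 1030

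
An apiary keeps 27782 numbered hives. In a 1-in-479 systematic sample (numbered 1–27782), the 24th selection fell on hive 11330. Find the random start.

k = 479
r = 11330 − (24−1)×479 = 11330 − 11017 = 313

313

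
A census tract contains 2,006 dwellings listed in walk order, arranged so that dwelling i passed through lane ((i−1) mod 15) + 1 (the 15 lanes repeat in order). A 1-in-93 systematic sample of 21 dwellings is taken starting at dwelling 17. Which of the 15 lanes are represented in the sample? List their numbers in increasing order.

2, 5, 8, 11, 14

Consecutive selections differ by k = 93, so their lane numbers differ by 93 mod 15 = 3.
gcd(93, 15) = 3, so the sample visits 15/3 = 5 distinct residues mod 15.
Start 17 is lane 2; the lanes hit are 2, 5, 8, 11, 14.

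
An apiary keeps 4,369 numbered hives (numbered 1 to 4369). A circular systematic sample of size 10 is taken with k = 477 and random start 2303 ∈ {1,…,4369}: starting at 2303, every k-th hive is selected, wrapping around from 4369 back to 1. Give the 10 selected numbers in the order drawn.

2303, 2780, 3257, 3734, 4211, 319, 796, 1273, 1750, 2227

Selection 1: 2303
Selection 2: 2303 + 477 = 2780
Selection 3: 2780 + 477 = 3257
Selection 4: 3257 + 477 = 3734
Selection 5: 3734 + 477 = 4211
Selection 6: 4211 + 477 = 4688 → 4688 − 4369 = 319
Selection 7: 319 + 477 = 796
Selection 8: 796 + 477 = 1273
Selection 9: 1273 + 477 = 1750
Selection 10: 1750 + 477 = 2227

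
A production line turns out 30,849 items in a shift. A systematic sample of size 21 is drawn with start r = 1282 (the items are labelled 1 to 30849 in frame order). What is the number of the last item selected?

k = 30849/21 = 1469
21st selection = r + (21−1)·k = 1282 + 20×1469 = 1282 + 29380 = 30662

30662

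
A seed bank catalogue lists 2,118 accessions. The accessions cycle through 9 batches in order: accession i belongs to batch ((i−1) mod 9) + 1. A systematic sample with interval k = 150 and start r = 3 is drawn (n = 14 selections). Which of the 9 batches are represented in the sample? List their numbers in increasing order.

3, 6, 9

Consecutive selections differ by k = 150, so their batch numbers differ by 150 mod 9 = 6.
gcd(150, 9) = 3, so the sample visits 9/3 = 3 distinct residues mod 9.
Start 3 is batch 3; the batches hit are 3, 6, 9.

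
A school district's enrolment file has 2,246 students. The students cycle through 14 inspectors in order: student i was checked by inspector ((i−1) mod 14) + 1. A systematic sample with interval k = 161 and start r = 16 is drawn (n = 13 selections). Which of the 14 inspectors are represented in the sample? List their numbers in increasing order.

Consecutive selections differ by k = 161, so their inspector numbers differ by 161 mod 14 = 7.
gcd(161, 14) = 7, so the sample visits 14/7 = 2 distinct residues mod 14.
Start 16 is inspector 2; the inspectors hit are 2, 9.

2, 9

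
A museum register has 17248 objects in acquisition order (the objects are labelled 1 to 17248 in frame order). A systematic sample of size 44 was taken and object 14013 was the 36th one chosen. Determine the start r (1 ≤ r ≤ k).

k = 17248/44 = 392
r = 14013 − (36−1)×392 = 14013 − 13720 = 293

293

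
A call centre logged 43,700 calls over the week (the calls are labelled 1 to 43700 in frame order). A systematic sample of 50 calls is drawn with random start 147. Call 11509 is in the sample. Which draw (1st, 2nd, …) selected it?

14

k = 43700/50 = 874
position = (11509 − 147)/874 + 1 = 11362/874 + 1 = 13 + 1 = 14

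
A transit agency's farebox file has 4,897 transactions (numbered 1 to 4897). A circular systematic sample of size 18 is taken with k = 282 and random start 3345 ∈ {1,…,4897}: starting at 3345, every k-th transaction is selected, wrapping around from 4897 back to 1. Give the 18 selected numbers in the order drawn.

3345, 3627, 3909, 4191, 4473, 4755, 140, 422, 704, 986, 1268, 1550, 1832, 2114, 2396, 2678, 2960, 3242

Selection 1: 3345
Selection 2: 3345 + 282 = 3627
Selection 3: 3627 + 282 = 3909
Selection 4: 3909 + 282 = 4191
Selection 5: 4191 + 282 = 4473
Selection 6: 4473 + 282 = 4755
Selection 7: 4755 + 282 = 5037 → 5037 − 4897 = 140
Selection 8: 140 + 282 = 422
Selection 9: 422 + 282 = 704
Selection 10: 704 + 282 = 986
Selection 11: 986 + 282 = 1268
Selection 12: 1268 + 282 = 1550
Selection 13: 1550 + 282 = 1832
Selection 14: 1832 + 282 = 2114
Selection 15: 2114 + 282 = 2396
Selection 16: 2396 + 282 = 2678
Selection 17: 2678 + 282 = 2960
Selection 18: 2960 + 282 = 3242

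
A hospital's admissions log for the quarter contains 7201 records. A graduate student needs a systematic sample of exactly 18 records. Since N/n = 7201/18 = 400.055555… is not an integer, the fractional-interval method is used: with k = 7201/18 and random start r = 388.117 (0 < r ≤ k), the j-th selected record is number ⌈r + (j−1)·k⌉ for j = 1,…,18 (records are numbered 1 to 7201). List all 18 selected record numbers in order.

389, 789, 1189, 1589, 1989, 2389, 2789, 3189, 3589, 3989, 4389, 4789, 5189, 5589, 5989, 6389, 6790, 7190

j=1: r + 0k = 388.117 → ⌈·⌉ = 389
j=2: r + 1k = 788.172555… → ⌈·⌉ = 789
j=3: r + 2k = 1188.228111… → ⌈·⌉ = 1189
j=4: r + 3k = 1588.283666… → ⌈·⌉ = 1589
j=5: r + 4k = 1988.339222… → ⌈·⌉ = 1989
j=6: r + 5k = 2388.394777… → ⌈·⌉ = 2389
j=7: r + 6k = 2788.450333… → ⌈·⌉ = 2789
j=8: r + 7k = 3188.505888… → ⌈·⌉ = 3189
j=9: r + 8k = 3588.561444… → ⌈·⌉ = 3589
j=10: r + 9k = 3988.617 → ⌈·⌉ = 3989
j=11: r + 10k = 4388.672555… → ⌈·⌉ = 4389
j=12: r + 11k = 4788.728111… → ⌈·⌉ = 4789
j=13: r + 12k = 5188.783666… → ⌈·⌉ = 5189
j=14: r + 13k = 5588.839222… → ⌈·⌉ = 5589
j=15: r + 14k = 5988.894777… → ⌈·⌉ = 5989
j=16: r + 15k = 6388.950333… → ⌈·⌉ = 6389
j=17: r + 16k = 6789.005888… → ⌈·⌉ = 6790
j=18: r + 17k = 7189.061444… → ⌈·⌉ = 7190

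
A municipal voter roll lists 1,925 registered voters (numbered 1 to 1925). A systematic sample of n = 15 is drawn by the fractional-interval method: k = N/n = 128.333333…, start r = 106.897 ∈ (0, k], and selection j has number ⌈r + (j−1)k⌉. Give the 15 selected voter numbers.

107, 236, 364, 492, 621, 749, 877, 1006, 1134, 1262, 1391, 1519, 1647, 1776, 1904

j=1: r + 0k = 106.897 → ⌈·⌉ = 107
j=2: r + 1k = 235.230333… → ⌈·⌉ = 236
j=3: r + 2k = 363.563666… → ⌈·⌉ = 364
j=4: r + 3k = 491.897 → ⌈·⌉ = 492
j=5: r + 4k = 620.230333… → ⌈·⌉ = 621
j=6: r + 5k = 748.563666… → ⌈·⌉ = 749
j=7: r + 6k = 876.897 → ⌈·⌉ = 877
j=8: r + 7k = 1005.230333… → ⌈·⌉ = 1006
j=9: r + 8k = 1133.563666… → ⌈·⌉ = 1134
j=10: r + 9k = 1261.897 → ⌈·⌉ = 1262
j=11: r + 10k = 1390.230333… → ⌈·⌉ = 1391
j=12: r + 11k = 1518.563666… → ⌈·⌉ = 1519
j=13: r + 12k = 1646.897 → ⌈·⌉ = 1647
j=14: r + 13k = 1775.230333… → ⌈·⌉ = 1776
j=15: r + 14k = 1903.563666… → ⌈·⌉ = 1904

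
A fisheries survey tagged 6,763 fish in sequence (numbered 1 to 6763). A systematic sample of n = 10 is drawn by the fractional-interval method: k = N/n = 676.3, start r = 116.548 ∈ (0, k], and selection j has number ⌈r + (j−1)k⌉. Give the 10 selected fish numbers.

j=1: r + 0k = 116.548 → ⌈·⌉ = 117
j=2: r + 1k = 792.848 → ⌈·⌉ = 793
j=3: r + 2k = 1469.148 → ⌈·⌉ = 1470
j=4: r + 3k = 2145.448 → ⌈·⌉ = 2146
j=5: r + 4k = 2821.748 → ⌈·⌉ = 2822
j=6: r + 5k = 3498.048 → ⌈·⌉ = 3499
j=7: r + 6k = 4174.348 → ⌈·⌉ = 4175
j=8: r + 7k = 4850.648 → ⌈·⌉ = 4851
j=9: r + 8k = 5526.948 → ⌈·⌉ = 5527
j=10: r + 9k = 6203.248 → ⌈·⌉ = 6204

117, 793, 1470, 2146, 2822, 3499, 4175, 4851, 5527, 6204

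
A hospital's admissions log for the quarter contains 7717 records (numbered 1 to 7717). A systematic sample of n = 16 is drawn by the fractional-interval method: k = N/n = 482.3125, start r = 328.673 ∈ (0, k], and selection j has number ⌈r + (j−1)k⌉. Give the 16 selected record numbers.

329, 811, 1294, 1776, 2258, 2741, 3223, 3705, 4188, 4670, 5152, 5635, 6117, 6599, 7082, 7564

j=1: r + 0k = 328.673 → ⌈·⌉ = 329
j=2: r + 1k = 810.9855 → ⌈·⌉ = 811
j=3: r + 2k = 1293.298 → ⌈·⌉ = 1294
j=4: r + 3k = 1775.6105 → ⌈·⌉ = 1776
j=5: r + 4k = 2257.923 → ⌈·⌉ = 2258
j=6: r + 5k = 2740.2355 → ⌈·⌉ = 2741
j=7: r + 6k = 3222.548 → ⌈·⌉ = 3223
j=8: r + 7k = 3704.8605 → ⌈·⌉ = 3705
j=9: r + 8k = 4187.173 → ⌈·⌉ = 4188
j=10: r + 9k = 4669.4855 → ⌈·⌉ = 4670
j=11: r + 10k = 5151.798 → ⌈·⌉ = 5152
j=12: r + 11k = 5634.1105 → ⌈·⌉ = 5635
j=13: r + 12k = 6116.423 → ⌈·⌉ = 6117
j=14: r + 13k = 6598.7355 → ⌈·⌉ = 6599
j=15: r + 14k = 7081.048 → ⌈·⌉ = 7082
j=16: r + 15k = 7563.3605 → ⌈·⌉ = 7564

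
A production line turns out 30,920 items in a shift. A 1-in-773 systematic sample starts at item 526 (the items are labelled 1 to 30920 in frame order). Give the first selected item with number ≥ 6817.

7483

k = 773
Steps past start: ⌈(6817 − 526)/773⌉ = ⌈6291/773⌉ = 9
Selected item: 526 + 9×773 = 7483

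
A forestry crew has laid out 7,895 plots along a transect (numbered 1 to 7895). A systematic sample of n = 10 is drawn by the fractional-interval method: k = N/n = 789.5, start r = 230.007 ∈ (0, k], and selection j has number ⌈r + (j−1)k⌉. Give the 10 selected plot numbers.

231, 1020, 1810, 2599, 3389, 4178, 4968, 5757, 6547, 7336

j=1: r + 0k = 230.007 → ⌈·⌉ = 231
j=2: r + 1k = 1019.507 → ⌈·⌉ = 1020
j=3: r + 2k = 1809.007 → ⌈·⌉ = 1810
j=4: r + 3k = 2598.507 → ⌈·⌉ = 2599
j=5: r + 4k = 3388.007 → ⌈·⌉ = 3389
j=6: r + 5k = 4177.507 → ⌈·⌉ = 4178
j=7: r + 6k = 4967.007 → ⌈·⌉ = 4968
j=8: r + 7k = 5756.507 → ⌈·⌉ = 5757
j=9: r + 8k = 6546.007 → ⌈·⌉ = 6547
j=10: r + 9k = 7335.507 → ⌈·⌉ = 7336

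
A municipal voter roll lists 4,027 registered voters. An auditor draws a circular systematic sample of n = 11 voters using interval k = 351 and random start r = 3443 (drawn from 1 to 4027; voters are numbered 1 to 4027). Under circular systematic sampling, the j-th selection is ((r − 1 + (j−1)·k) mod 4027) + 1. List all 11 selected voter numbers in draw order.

3443, 3794, 118, 469, 820, 1171, 1522, 1873, 2224, 2575, 2926

Selection 1: 3443
Selection 2: 3443 + 351 = 3794
Selection 3: 3794 + 351 = 4145 → 4145 − 4027 = 118
Selection 4: 118 + 351 = 469
Selection 5: 469 + 351 = 820
Selection 6: 820 + 351 = 1171
Selection 7: 1171 + 351 = 1522
Selection 8: 1522 + 351 = 1873
Selection 9: 1873 + 351 = 2224
Selection 10: 2224 + 351 = 2575
Selection 11: 2575 + 351 = 2926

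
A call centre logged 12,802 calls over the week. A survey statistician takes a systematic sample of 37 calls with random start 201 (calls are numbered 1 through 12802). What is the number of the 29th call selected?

k = 12802/37 = 346
29th selection = r + (29−1)·k = 201 + 28×346 = 201 + 9688 = 9889

9889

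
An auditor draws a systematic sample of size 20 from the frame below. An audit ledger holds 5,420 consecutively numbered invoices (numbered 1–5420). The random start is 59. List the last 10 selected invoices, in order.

k = N/n = 5420/20 = 271
11th selection = 59 + 10×271 = 2769
12th: 2769 + 271 = 3040
13th: 3040 + 271 = 3311
14th: 3311 + 271 = 3582
15th: 3582 + 271 = 3853
16th: 3853 + 271 = 4124
17th: 4124 + 271 = 4395
18th: 4395 + 271 = 4666
19th: 4666 + 271 = 4937
20th: 4937 + 271 = 5208

2769, 3040, 3311, 3582, 3853, 4124, 4395, 4666, 4937, 5208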